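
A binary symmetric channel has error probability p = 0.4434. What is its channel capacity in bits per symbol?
0.0093 bits

For a binary symmetric channel (BSC) with error probability p:
Capacity C = 1 - H(p) bits per symbol

where H(p) = -p log₂(p) - (1-p) log₂(1-p) is the binary entropy function.

H(0.4434) = 0.9907 bits
C = 1 - 0.9907 = 0.0093 bits per symbol

This means we can reliably transmit up to 0.0093 bits of information per channel use.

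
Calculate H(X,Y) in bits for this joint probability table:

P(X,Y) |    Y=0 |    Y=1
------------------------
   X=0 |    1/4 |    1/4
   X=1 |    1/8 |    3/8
1.9056 bits

Joint entropy is H(X,Y) = -Σ_{x,y} p(x,y) log p(x,y).

Summing over all non-zero entries:
H(X,Y) = -[1/4·log_2(1/4) + 1/4·log_2(1/4) + 1/8·log_2(1/8) + 3/8·log_2(3/8)]
H(X,Y) = 1.9056 bits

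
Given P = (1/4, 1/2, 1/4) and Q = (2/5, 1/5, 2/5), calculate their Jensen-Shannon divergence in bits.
0.0731 bits

Jensen-Shannon divergence is:
JSD(P||Q) = 0.5 × D_KL(P||M) + 0.5 × D_KL(Q||M)
where M = 0.5 × (P + Q) is the mixture distribution.

M = 0.5 × (1/4, 1/2, 1/4) + 0.5 × (2/5, 1/5, 2/5) = (13/40, 7/20, 13/40)

D_KL(P||M) = 0.0680 bits
D_KL(Q||M) = 0.0782 bits

JSD(P||Q) = 0.5 × 0.0680 + 0.5 × 0.0782 = 0.0731 bits

Unlike KL divergence, JSD is symmetric and bounded: 0 ≤ JSD ≤ log(2).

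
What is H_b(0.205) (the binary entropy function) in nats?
0.5073 nats

The binary entropy function is:
H(p) = -p log(p) - (1-p) log(1-p)

H(0.205) = -0.205 × log_e(0.205) - 0.795 × log_e(0.795)
H(0.205) = 0.5073 nats

Note: Binary entropy is maximized at p=0.5 (H=1 bit) and minimized at p=0 or p=1 (H=0).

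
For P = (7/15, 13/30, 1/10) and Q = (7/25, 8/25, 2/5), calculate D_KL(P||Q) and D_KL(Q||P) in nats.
D_KL(P||Q) = 0.2311, D_KL(Q||P) = 0.3145

KL divergence is not symmetric: D_KL(P||Q) ≠ D_KL(Q||P) in general.

D_KL(P||Q) = 0.2311 nats
D_KL(Q||P) = 0.3145 nats

No, they are not equal!

This asymmetry is why KL divergence is not a true distance metric.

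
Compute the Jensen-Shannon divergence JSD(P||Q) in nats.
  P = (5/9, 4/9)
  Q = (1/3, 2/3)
0.0252 nats

Jensen-Shannon divergence is:
JSD(P||Q) = 0.5 × D_KL(P||M) + 0.5 × D_KL(Q||M)
where M = 0.5 × (P + Q) is the mixture distribution.

M = 0.5 × (5/9, 4/9) + 0.5 × (1/3, 2/3) = (4/9, 5/9)

D_KL(P||M) = 0.0248 nats
D_KL(Q||M) = 0.0257 nats

JSD(P||Q) = 0.5 × 0.0248 + 0.5 × 0.0257 = 0.0252 nats

Unlike KL divergence, JSD is symmetric and bounded: 0 ≤ JSD ≤ log(2).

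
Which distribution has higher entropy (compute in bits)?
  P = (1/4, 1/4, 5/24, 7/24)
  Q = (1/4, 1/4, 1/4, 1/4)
Q

Computing entropies in bits:
H(P) = 1.9899
H(Q) = 2.0000

Distribution Q has higher entropy.

Intuition: The distribution closer to uniform (more spread out) has higher entropy.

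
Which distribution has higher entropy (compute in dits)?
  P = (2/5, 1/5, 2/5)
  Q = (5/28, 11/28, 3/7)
P

Computing entropies in dits:
H(P) = 0.4581
H(Q) = 0.4507

Distribution P has higher entropy.

Intuition: The distribution closer to uniform (more spread out) has higher entropy.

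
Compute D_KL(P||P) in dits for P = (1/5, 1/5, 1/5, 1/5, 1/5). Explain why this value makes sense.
0.0000 dits

KL divergence satisfies the Gibbs inequality: D_KL(P||Q) ≥ 0 for all distributions P, Q.

D_KL(P||Q) = Σ p(x) log(p(x)/q(x))
Each term is p(x) × log_10(p(x)/p(x)) = p(x) × log_10(1) = 0, so the sum is 0.
D_KL(P||Q) = 0.0000 dits

When P = Q, the KL divergence is exactly 0, as there is no 'divergence' between identical distributions.

This non-negativity is a fundamental property: relative entropy cannot be negative because it measures how different Q is from P.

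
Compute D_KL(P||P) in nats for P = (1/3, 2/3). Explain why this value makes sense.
0.0000 nats

KL divergence satisfies the Gibbs inequality: D_KL(P||Q) ≥ 0 for all distributions P, Q.

D_KL(P||Q) = Σ p(x) log(p(x)/q(x))
Each term is p(x) × log_e(p(x)/p(x)) = p(x) × log_e(1) = 0, so the sum is 0.
D_KL(P||Q) = 0.0000 nats

When P = Q, the KL divergence is exactly 0, as there is no 'divergence' between identical distributions.

This non-negativity is a fundamental property: relative entropy cannot be negative because it measures how different Q is from P.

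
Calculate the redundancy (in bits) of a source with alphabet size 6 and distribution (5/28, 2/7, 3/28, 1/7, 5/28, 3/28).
0.0894 bits

Redundancy measures how far a source is from maximum entropy:
R = H_max - H(X)

Maximum entropy for 6 symbols: H_max = log_2(6) = 2.5850 bits
Actual entropy: H(X) = 2.4956 bits
Redundancy: R = 2.5850 - 2.4956 = 0.0894 bits

This redundancy represents potential for compression: the source could be compressed by 0.0894 bits per symbol.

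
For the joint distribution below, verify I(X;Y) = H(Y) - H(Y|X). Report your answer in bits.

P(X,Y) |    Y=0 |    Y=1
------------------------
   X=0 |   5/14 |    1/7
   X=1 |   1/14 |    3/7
I(X;Y) = 0.2578 bits

Mutual information has multiple equivalent forms:
- I(X;Y) = H(X) - H(X|Y)
- I(X;Y) = H(Y) - H(Y|X)
- I(X;Y) = H(X) + H(Y) - H(X,Y)

Computing all quantities:
H(X) = 1.0000, H(Y) = 0.9852, H(X,Y) = 1.7274
H(X|Y) = 0.7422, H(Y|X) = 0.7274

Verification:
H(X) - H(X|Y) = 1.0000 - 0.7422 = 0.2578
H(Y) - H(Y|X) = 0.9852 - 0.7274 = 0.2578
H(X) + H(Y) - H(X,Y) = 1.0000 + 0.9852 - 1.7274 = 0.2578

All forms give I(X;Y) = 0.2578 bits. ✓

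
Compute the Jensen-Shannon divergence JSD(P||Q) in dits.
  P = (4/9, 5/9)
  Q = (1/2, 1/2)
0.0007 dits

Jensen-Shannon divergence is:
JSD(P||Q) = 0.5 × D_KL(P||M) + 0.5 × D_KL(Q||M)
where M = 0.5 × (P + Q) is the mixture distribution.

M = 0.5 × (4/9, 5/9) + 0.5 × (1/2, 1/2) = (17/36, 19/36)

D_KL(P||M) = 0.0007 dits
D_KL(Q||M) = 0.0007 dits

JSD(P||Q) = 0.5 × 0.0007 + 0.5 × 0.0007 = 0.0007 dits

Unlike KL divergence, JSD is symmetric and bounded: 0 ≤ JSD ≤ log(2).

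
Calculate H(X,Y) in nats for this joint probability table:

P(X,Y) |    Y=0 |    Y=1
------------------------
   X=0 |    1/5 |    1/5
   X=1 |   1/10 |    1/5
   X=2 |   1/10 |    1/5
1.7481 nats

Joint entropy is H(X,Y) = -Σ_{x,y} p(x,y) log p(x,y).

Summing over all non-zero entries:
H(X,Y) = -[1/5·log_e(1/5) + 1/5·log_e(1/5) + 1/10·log_e(1/10) + 1/5·log_e(1/5) + 1/10·log_e(1/10) + 1/5·log_e(1/5)]
H(X,Y) = 1.7481 nats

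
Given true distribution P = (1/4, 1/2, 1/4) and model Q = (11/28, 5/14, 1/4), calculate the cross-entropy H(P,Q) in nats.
1.0950 nats

Cross-entropy: H(P,Q) = -Σ p(x) log q(x)

Alternatively: H(P,Q) = H(P) + D_KL(P||Q)
H(P) = 1.0397 nats
D_KL(P||Q) = 0.0552 nats

H(P,Q) = 1.0397 + 0.0552 = 1.0950 nats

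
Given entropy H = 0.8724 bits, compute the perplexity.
1.8307

Perplexity is 2^H (or exp(H) for natural log).

H = 0.8724 bits
Perplexity = 2^0.8724 = 1.8307

Interpretation: The model's uncertainty is equivalent to choosing uniformly among 1.8 options.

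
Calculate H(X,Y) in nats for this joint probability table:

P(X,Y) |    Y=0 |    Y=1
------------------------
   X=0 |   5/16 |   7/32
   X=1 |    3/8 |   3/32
1.2857 nats

Joint entropy is H(X,Y) = -Σ_{x,y} p(x,y) log p(x,y).

Summing over all non-zero entries:
H(X,Y) = -[5/16·log_e(5/16) + 7/32·log_e(7/32) + 3/8·log_e(3/8) + 3/32·log_e(3/32)]
H(X,Y) = 1.2857 nats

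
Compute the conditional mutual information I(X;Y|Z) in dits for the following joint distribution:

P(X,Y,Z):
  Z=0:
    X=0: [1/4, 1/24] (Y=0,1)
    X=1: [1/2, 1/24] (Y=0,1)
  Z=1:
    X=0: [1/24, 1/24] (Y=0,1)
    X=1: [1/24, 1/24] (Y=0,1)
0.0019 dits

Conditional mutual information: I(X;Y|Z) = H(X|Z) + H(Y|Z) - H(X,Y|Z)

H(Z) = 0.1957
H(X,Z) = 0.4802 → H(X|Z) = 0.2845
H(Y,Z) = 0.3635 → H(Y|Z) = 0.1678
H(X,Y,Z) = 0.6461 → H(X,Y|Z) = 0.4504

I(X;Y|Z) = 0.2845 + 0.1678 - 0.4504 = 0.0019 dits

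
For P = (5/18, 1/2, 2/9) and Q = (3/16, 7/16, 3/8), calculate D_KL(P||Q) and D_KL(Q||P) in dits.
D_KL(P||Q) = 0.0259, D_KL(Q||P) = 0.0278

KL divergence is not symmetric: D_KL(P||Q) ≠ D_KL(Q||P) in general.

D_KL(P||Q) = 0.0259 dits
D_KL(Q||P) = 0.0278 dits

No, they are not equal!

This asymmetry is why KL divergence is not a true distance metric.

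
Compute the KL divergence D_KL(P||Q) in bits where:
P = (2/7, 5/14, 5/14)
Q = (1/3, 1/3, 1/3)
0.0076 bits

KL divergence: D_KL(P||Q) = Σ p(x) log(p(x)/q(x))

Computing term by term:
  x=0: 2/7 × log_2[(2/7)/(1/3)] = 2/7 × -0.2224 = -0.0635
  x=1: 5/14 × log_2[(5/14)/(1/3)] = 5/14 × 0.0995 = 0.0355
  x=2: 5/14 × log_2[(5/14)/(1/3)] = 5/14 × 0.0995 = 0.0355

D_KL(P||Q) = 0.0076 bits

Note: KL divergence is always non-negative and equals 0 iff P = Q.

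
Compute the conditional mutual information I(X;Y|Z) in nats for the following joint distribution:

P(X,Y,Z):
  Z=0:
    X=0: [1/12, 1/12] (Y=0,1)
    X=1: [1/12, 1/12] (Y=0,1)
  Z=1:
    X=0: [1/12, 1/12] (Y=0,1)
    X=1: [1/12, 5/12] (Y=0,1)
0.0341 nats

Conditional mutual information: I(X;Y|Z) = H(X|Z) + H(Y|Z) - H(X,Y|Z)

H(Z) = 0.6365
H(X,Z) = 1.2425 → H(X|Z) = 0.6059
H(Y,Z) = 1.2425 → H(Y|Z) = 0.6059
H(X,Y,Z) = 1.8143 → H(X,Y|Z) = 1.1778

I(X;Y|Z) = 0.6059 + 0.6059 - 1.1778 = 0.0341 nats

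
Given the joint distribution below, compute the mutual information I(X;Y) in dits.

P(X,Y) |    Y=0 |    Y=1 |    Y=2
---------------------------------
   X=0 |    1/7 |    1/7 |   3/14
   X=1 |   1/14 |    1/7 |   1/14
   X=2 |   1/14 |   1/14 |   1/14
0.0093 dits

Mutual information: I(X;Y) = H(X) + H(Y) - H(X,Y)

Marginals:
P(X) = (1/2, 2/7, 3/14), H(X) = 0.4493 dits
P(Y) = (2/7, 5/14, 5/14), H(Y) = 0.4748 dits

Joint entropy: H(X,Y) = 0.9149 dits

I(X;Y) = 0.4493 + 0.4748 - 0.9149 = 0.0093 dits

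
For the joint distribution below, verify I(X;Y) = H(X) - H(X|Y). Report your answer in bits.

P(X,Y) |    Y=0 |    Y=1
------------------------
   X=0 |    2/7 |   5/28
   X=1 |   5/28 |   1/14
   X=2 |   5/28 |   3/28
I(X;Y) = 0.0055 bits

Mutual information has multiple equivalent forms:
- I(X;Y) = H(X) - H(X|Y)
- I(X;Y) = H(Y) - H(Y|X)
- I(X;Y) = H(X) + H(Y) - H(X,Y)

Computing all quantities:
H(X) = 1.5303, H(Y) = 0.9403, H(X,Y) = 2.4651
H(X|Y) = 1.5248, H(Y|X) = 0.9348

Verification:
H(X) - H(X|Y) = 1.5303 - 1.5248 = 0.0055
H(Y) - H(Y|X) = 0.9403 - 0.9348 = 0.0055
H(X) + H(Y) - H(X,Y) = 1.5303 + 0.9403 - 2.4651 = 0.0055

All forms give I(X;Y) = 0.0055 bits. ✓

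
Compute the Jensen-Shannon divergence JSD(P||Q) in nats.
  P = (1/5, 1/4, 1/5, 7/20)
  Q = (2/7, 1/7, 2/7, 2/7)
0.0166 nats

Jensen-Shannon divergence is:
JSD(P||Q) = 0.5 × D_KL(P||M) + 0.5 × D_KL(Q||M)
where M = 0.5 × (P + Q) is the mixture distribution.

M = 0.5 × (1/5, 1/4, 1/5, 7/20) + 0.5 × (2/7, 1/7, 2/7, 2/7) = (0.242857, 0.196429, 0.242857, 0.317857)

D_KL(P||M) = 0.0163 nats
D_KL(Q||M) = 0.0169 nats

JSD(P||Q) = 0.5 × 0.0163 + 0.5 × 0.0169 = 0.0166 nats

Unlike KL divergence, JSD is symmetric and bounded: 0 ≤ JSD ≤ log(2).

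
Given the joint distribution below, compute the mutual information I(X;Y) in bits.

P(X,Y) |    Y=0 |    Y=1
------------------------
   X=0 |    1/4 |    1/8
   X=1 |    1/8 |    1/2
0.1589 bits

Mutual information: I(X;Y) = H(X) + H(Y) - H(X,Y)

Marginals:
P(X) = (3/8, 5/8), H(X) = 0.9544 bits
P(Y) = (3/8, 5/8), H(Y) = 0.9544 bits

Joint entropy: H(X,Y) = 1.7500 bits

I(X;Y) = 0.9544 + 0.9544 - 1.7500 = 0.1589 bits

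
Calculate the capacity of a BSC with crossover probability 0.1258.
0.4542 bits

For a binary symmetric channel (BSC) with error probability p:
Capacity C = 1 - H(p) bits per symbol

where H(p) = -p log₂(p) - (1-p) log₂(1-p) is the binary entropy function.

H(0.1258) = 0.5458 bits
C = 1 - 0.5458 = 0.4542 bits per symbol

This means we can reliably transmit up to 0.4542 bits of information per channel use.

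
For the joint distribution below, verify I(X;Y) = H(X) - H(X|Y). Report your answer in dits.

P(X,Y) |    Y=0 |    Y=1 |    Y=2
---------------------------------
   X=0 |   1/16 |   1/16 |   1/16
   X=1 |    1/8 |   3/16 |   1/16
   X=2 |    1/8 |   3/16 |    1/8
I(X;Y) = 0.0063 dits

Mutual information has multiple equivalent forms:
- I(X;Y) = H(X) - H(X|Y)
- I(X;Y) = H(Y) - H(Y|X)
- I(X;Y) = H(X) + H(Y) - H(X,Y)

Computing all quantities:
H(X) = 0.4531, H(Y) = 0.4654, H(X,Y) = 0.9123
H(X|Y) = 0.4469, H(Y|X) = 0.4592

Verification:
H(X) - H(X|Y) = 0.4531 - 0.4469 = 0.0063
H(Y) - H(Y|X) = 0.4654 - 0.4592 = 0.0063
H(X) + H(Y) - H(X,Y) = 0.4531 + 0.4654 - 0.9123 = 0.0063

All forms give I(X;Y) = 0.0063 dits. ✓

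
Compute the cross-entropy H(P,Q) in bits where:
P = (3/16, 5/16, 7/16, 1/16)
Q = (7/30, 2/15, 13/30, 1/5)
1.9750 bits

Cross-entropy: H(P,Q) = -Σ p(x) log q(x)

Alternatively: H(P,Q) = H(P) + D_KL(P||Q)
H(P) = 1.7490 bits
D_KL(P||Q) = 0.2260 bits

H(P,Q) = 1.7490 + 0.2260 = 1.9750 bits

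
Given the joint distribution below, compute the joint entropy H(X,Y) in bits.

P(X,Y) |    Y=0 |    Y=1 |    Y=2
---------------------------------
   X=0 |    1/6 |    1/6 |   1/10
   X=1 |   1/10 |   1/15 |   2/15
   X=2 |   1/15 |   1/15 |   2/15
3.0826 bits

Joint entropy is H(X,Y) = -Σ_{x,y} p(x,y) log p(x,y).

Summing over all non-zero entries:
H(X,Y) = -[1/6·log_2(1/6) + 1/6·log_2(1/6) + 1/10·log_2(1/10) + 1/10·log_2(1/10) + 1/15·log_2(1/15) + 2/15·log_2(2/15) + 1/15·log_2(1/15) + 1/15·log_2(1/15) + 2/15·log_2(2/15)]
H(X,Y) = 3.0826 bits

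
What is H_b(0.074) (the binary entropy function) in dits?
0.1146 dits

The binary entropy function is:
H(p) = -p log(p) - (1-p) log(1-p)

H(0.074) = -0.074 × log_10(0.074) - 0.926 × log_10(0.926)
H(0.074) = 0.1146 dits

Note: Binary entropy is maximized at p=0.5 (H=1 bit) and minimized at p=0 or p=1 (H=0).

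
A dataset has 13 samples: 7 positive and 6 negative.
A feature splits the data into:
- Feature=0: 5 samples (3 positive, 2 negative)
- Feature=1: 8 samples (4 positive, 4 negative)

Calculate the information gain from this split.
0.0069 bits

Information Gain = H(Y) - H(Y|Feature)

Before split:
P(positive) = 7/13 = 0.5385
H(Y) = 0.9957 bits

After split:
Feature=0: H = 0.9710 bits (weight = 5/13)
Feature=1: H = 1.0000 bits (weight = 8/13)
H(Y|Feature) = (5/13)×0.9710 + (8/13)×1.0000 = 0.9888 bits

Information Gain = 0.9957 - 0.9888 = 0.0069 bits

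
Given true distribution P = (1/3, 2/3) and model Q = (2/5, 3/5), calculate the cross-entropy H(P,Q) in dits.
0.2805 dits

Cross-entropy: H(P,Q) = -Σ p(x) log q(x)

Alternatively: H(P,Q) = H(P) + D_KL(P||Q)
H(P) = 0.2764 dits
D_KL(P||Q) = 0.0041 dits

H(P,Q) = 0.2764 + 0.0041 = 0.2805 dits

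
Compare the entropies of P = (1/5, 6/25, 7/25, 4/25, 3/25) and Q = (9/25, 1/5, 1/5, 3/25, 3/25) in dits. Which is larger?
P

Computing entropies in dits:
H(P) = 0.6812
H(Q) = 0.6603

Distribution P has higher entropy.

Intuition: The distribution closer to uniform (more spread out) has higher entropy.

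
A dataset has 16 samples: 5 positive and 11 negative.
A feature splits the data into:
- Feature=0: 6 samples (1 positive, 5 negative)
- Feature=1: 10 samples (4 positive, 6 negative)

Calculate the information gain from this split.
0.0454 bits

Information Gain = H(Y) - H(Y|Feature)

Before split:
P(positive) = 5/16 = 0.3125
H(Y) = 0.8960 bits

After split:
Feature=0: H = 0.6500 bits (weight = 6/16)
Feature=1: H = 0.9710 bits (weight = 10/16)
H(Y|Feature) = (6/16)×0.6500 + (10/16)×0.9710 = 0.8506 bits

Information Gain = 0.8960 - 0.8506 = 0.0454 bits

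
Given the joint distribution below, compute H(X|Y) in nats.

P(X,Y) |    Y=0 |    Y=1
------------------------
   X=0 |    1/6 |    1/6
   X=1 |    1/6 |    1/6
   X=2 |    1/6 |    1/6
1.0986 nats

Using the chain rule: H(X|Y) = H(X,Y) - H(Y)

First, compute H(X,Y) = 1.7918 nats

Marginal P(Y) = (1/2, 1/2)
H(Y) = 0.6931 nats

H(X|Y) = H(X,Y) - H(Y) = 1.7918 - 0.6931 = 1.0986 nats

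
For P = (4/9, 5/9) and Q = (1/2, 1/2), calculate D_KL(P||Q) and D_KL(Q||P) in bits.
D_KL(P||Q) = 0.0089, D_KL(Q||P) = 0.0090

KL divergence is not symmetric: D_KL(P||Q) ≠ D_KL(Q||P) in general.

D_KL(P||Q) = 0.0089 bits
D_KL(Q||P) = 0.0090 bits

No, they are not equal!

This asymmetry is why KL divergence is not a true distance metric.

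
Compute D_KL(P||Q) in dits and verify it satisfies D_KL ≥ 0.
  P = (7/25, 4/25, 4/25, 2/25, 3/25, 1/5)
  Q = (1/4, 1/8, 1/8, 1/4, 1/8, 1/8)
0.0472 dits

KL divergence satisfies the Gibbs inequality: D_KL(P||Q) ≥ 0 for all distributions P, Q.

D_KL(P||Q) = Σ p(x) log(p(x)/q(x))
Term by term:
  x=0: 7/25 × log_10[(7/25)/(1/4)] = 0.0138
  x=1: 4/25 × log_10[(4/25)/(1/8)] = 0.0172
  x=2: 4/25 × log_10[(4/25)/(1/8)] = 0.0172
  x=3: 2/25 × log_10[(2/25)/(1/4)] = -0.0396
  x=4: 3/25 × log_10[(3/25)/(1/8)] = -0.0021
  x=5: 1/5 × log_10[(1/5)/(1/8)] = 0.0408
D_KL(P||Q) = 0.0472 dits

D_KL(P||Q) = 0.0472 ≥ 0 ✓

This non-negativity is a fundamental property: relative entropy cannot be negative because it measures how different Q is from P.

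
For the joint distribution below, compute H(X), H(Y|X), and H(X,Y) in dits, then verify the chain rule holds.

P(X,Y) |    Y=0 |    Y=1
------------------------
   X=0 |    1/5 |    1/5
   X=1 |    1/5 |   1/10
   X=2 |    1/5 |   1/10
H(X,Y) = 0.7592, H(X) = 0.4729, H(Y|X) = 0.2863 (all in dits)

Chain rule: H(X,Y) = H(X) + H(Y|X)

Left side — joint entropy directly:
H(X,Y) = -Σ p(x,y) log p(x,y) = 0.7592 dits

Right side — compute H(Y|X) from the conditional distributions:
P(X) = (2/5, 3/10, 3/10), so H(X) = 0.4729 dits
H(Y|X) = Σ_x P(X=x) · H(Y|X=x):
  P(Y|X=0) = (1/2, 1/2), H(Y|X=0) = 0.3010, weight P(X=0) = 2/5
  P(Y|X=1) = (2/3, 1/3), H(Y|X=1) = 0.2764, weight P(X=1) = 3/10
  P(Y|X=2) = (2/3, 1/3), H(Y|X=2) = 0.2764, weight P(X=2) = 3/10
H(Y|X) = 0.2863 dits

H(X) + H(Y|X) = 0.4729 + 0.2863 = 0.7592 dits

Both sides equal 0.7592 dits. ✓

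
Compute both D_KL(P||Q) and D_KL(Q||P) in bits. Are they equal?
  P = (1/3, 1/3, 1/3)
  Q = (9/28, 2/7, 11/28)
D_KL(P||Q) = 0.0126, D_KL(Q||P) = 0.0127

KL divergence is not symmetric: D_KL(P||Q) ≠ D_KL(Q||P) in general.

D_KL(P||Q) = 0.0126 bits
D_KL(Q||P) = 0.0127 bits

No, they are not equal!

This asymmetry is why KL divergence is not a true distance metric.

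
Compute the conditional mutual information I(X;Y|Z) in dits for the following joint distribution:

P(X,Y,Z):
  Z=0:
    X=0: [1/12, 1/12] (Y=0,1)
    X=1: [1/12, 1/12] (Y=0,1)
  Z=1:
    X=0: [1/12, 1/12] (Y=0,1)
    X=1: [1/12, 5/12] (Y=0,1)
0.0148 dits

Conditional mutual information: I(X;Y|Z) = H(X|Z) + H(Y|Z) - H(X,Y|Z)

H(Z) = 0.2764
H(X,Z) = 0.5396 → H(X|Z) = 0.2632
H(Y,Z) = 0.5396 → H(Y|Z) = 0.2632
H(X,Y,Z) = 0.7879 → H(X,Y|Z) = 0.5115

I(X;Y|Z) = 0.2632 + 0.2632 - 0.5115 = 0.0148 dits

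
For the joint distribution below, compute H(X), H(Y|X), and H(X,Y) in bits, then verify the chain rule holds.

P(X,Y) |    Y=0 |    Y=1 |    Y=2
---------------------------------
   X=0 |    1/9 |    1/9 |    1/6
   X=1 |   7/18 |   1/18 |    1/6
H(X,Y) = 2.3276, H(X) = 0.9641, H(Y|X) = 1.3636 (all in bits)

Chain rule: H(X,Y) = H(X) + H(Y|X)

Left side — joint entropy directly:
H(X,Y) = -Σ p(x,y) log p(x,y) = 2.3276 bits

Right side — compute H(Y|X) from the conditional distributions:
P(X) = (7/18, 11/18), so H(X) = 0.9641 bits
H(Y|X) = Σ_x P(X=x) · H(Y|X=x):
  P(Y|X=0) = (2/7, 2/7, 3/7), H(Y|X=0) = 1.5567, weight P(X=0) = 7/18
  P(Y|X=1) = (7/11, 1/11, 3/11), H(Y|X=1) = 1.2407, weight P(X=1) = 11/18
H(Y|X) = 1.3636 bits

H(X) + H(Y|X) = 0.9641 + 1.3636 = 2.3276 bits

Both sides equal 2.3276 bits. ✓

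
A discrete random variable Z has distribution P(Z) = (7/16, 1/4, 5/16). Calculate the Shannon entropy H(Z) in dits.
0.4654 dits

Shannon entropy is H(X) = -Σ p(x) log p(x).

For P = (7/16, 1/4, 5/16):
H = -7/16 × log_10(7/16) -1/4 × log_10(1/4) -5/16 × log_10(5/16)
H = 0.4654 dits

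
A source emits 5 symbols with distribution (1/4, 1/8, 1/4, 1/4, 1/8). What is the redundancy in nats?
0.0499 nats

Redundancy measures how far a source is from maximum entropy:
R = H_max - H(X)

Maximum entropy for 5 symbols: H_max = log_e(5) = 1.6094 nats
Actual entropy: H(X) = 1.5596 nats
Redundancy: R = 1.6094 - 1.5596 = 0.0499 nats

This redundancy represents potential for compression: the source could be compressed by 0.0499 nats per symbol.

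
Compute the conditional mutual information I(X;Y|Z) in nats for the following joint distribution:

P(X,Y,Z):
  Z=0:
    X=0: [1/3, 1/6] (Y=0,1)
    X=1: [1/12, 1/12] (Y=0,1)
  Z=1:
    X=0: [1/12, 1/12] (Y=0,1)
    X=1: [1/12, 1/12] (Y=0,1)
0.0073 nats

Conditional mutual information: I(X;Y|Z) = H(X|Z) + H(Y|Z) - H(X,Y|Z)

H(Z) = 0.6365
H(X,Z) = 1.2425 → H(X|Z) = 0.6059
H(Y,Z) = 1.3086 → H(Y|Z) = 0.6721
H(X,Y,Z) = 1.9073 → H(X,Y|Z) = 1.2708

I(X;Y|Z) = 0.6059 + 0.6721 - 1.2708 = 0.0073 nats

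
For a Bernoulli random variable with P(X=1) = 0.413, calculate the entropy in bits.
0.9780 bits

The binary entropy function is:
H(p) = -p log(p) - (1-p) log(1-p)

H(0.413) = -0.413 × log_2(0.413) - 0.587 × log_2(0.587)
H(0.413) = 0.9780 bits

Note: Binary entropy is maximized at p=0.5 (H=1 bit) and minimized at p=0 or p=1 (H=0).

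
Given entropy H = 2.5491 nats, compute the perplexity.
12.7956

Perplexity is e^H (or exp(H) for natural log).

H = 2.5491 nats
Perplexity = e^2.5491 = 12.7956

Interpretation: The model's uncertainty is equivalent to choosing uniformly among 12.8 options.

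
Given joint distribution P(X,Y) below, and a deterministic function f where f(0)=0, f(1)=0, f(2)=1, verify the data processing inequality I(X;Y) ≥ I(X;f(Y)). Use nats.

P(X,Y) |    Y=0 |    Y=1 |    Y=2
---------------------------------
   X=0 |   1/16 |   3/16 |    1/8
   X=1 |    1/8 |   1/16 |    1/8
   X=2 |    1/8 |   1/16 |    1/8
I(X;Y) = 0.0562, I(X;f(Y)) = 0.0022, inequality holds: 0.0562 ≥ 0.0022

Data Processing Inequality: For any Markov chain X → Y → Z, we have I(X;Y) ≥ I(X;Z).

Here Z = f(Y) is a deterministic function of Y, forming X → Y → Z.

Original I(X;Y) = 0.0562 nats

After applying f:
P(X,Z) where Z=f(Y):
- P(X,Z=0) = P(X,Y=0) + P(X,Y=1)
- P(X,Z=1) = P(X,Y=2)

I(X;Z) = I(X;f(Y)) = 0.0022 nats

Verification: 0.0562 ≥ 0.0022 ✓

Information cannot be created by processing; the function f can only lose information about X.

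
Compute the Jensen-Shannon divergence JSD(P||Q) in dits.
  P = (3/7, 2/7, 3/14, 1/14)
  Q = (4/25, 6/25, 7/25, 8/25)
0.0337 dits

Jensen-Shannon divergence is:
JSD(P||Q) = 0.5 × D_KL(P||M) + 0.5 × D_KL(Q||M)
where M = 0.5 × (P + Q) is the mixture distribution.

M = 0.5 × (3/7, 2/7, 3/14, 1/14) + 0.5 × (4/25, 6/25, 7/25, 8/25) = (0.294286, 0.262857, 0.247143, 0.195714)

D_KL(P||M) = 0.0358 dits
D_KL(Q||M) = 0.0317 dits

JSD(P||Q) = 0.5 × 0.0358 + 0.5 × 0.0317 = 0.0337 dits

Unlike KL divergence, JSD is symmetric and bounded: 0 ≤ JSD ≤ log(2).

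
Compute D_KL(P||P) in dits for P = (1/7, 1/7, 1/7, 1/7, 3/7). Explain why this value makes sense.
0.0000 dits

KL divergence satisfies the Gibbs inequality: D_KL(P||Q) ≥ 0 for all distributions P, Q.

D_KL(P||Q) = Σ p(x) log(p(x)/q(x))
Each term is p(x) × log_10(p(x)/p(x)) = p(x) × log_10(1) = 0, so the sum is 0.
D_KL(P||Q) = 0.0000 dits

When P = Q, the KL divergence is exactly 0, as there is no 'divergence' between identical distributions.

This non-negativity is a fundamental property: relative entropy cannot be negative because it measures how different Q is from P.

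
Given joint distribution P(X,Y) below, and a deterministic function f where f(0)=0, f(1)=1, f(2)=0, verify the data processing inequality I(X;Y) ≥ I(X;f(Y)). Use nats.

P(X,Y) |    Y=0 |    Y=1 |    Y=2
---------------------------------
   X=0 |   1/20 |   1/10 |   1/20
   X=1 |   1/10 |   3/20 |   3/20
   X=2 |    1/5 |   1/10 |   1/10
I(X;Y) = 0.0394, I(X;f(Y)) = 0.0193, inequality holds: 0.0394 ≥ 0.0193

Data Processing Inequality: For any Markov chain X → Y → Z, we have I(X;Y) ≥ I(X;Z).

Here Z = f(Y) is a deterministic function of Y, forming X → Y → Z.

Original I(X;Y) = 0.0394 nats

After applying f:
P(X,Z) where Z=f(Y):
- P(X,Z=0) = P(X,Y=0) + P(X,Y=2)
- P(X,Z=1) = P(X,Y=1)

I(X;Z) = I(X;f(Y)) = 0.0193 nats

Verification: 0.0394 ≥ 0.0193 ✓

Information cannot be created by processing; the function f can only lose information about X.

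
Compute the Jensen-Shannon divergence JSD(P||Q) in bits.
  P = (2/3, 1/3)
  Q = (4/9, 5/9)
0.0364 bits

Jensen-Shannon divergence is:
JSD(P||Q) = 0.5 × D_KL(P||M) + 0.5 × D_KL(Q||M)
where M = 0.5 × (P + Q) is the mixture distribution.

M = 0.5 × (2/3, 1/3) + 0.5 × (4/9, 5/9) = (5/9, 4/9)

D_KL(P||M) = 0.0370 bits
D_KL(Q||M) = 0.0358 bits

JSD(P||Q) = 0.5 × 0.0370 + 0.5 × 0.0358 = 0.0364 bits

Unlike KL divergence, JSD is symmetric and bounded: 0 ≤ JSD ≤ log(2).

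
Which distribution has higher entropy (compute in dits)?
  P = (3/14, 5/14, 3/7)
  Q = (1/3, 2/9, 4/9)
P

Computing entropies in dits:
H(P) = 0.4608
H(Q) = 0.4607

Distribution P has higher entropy.

Intuition: The distribution closer to uniform (more spread out) has higher entropy.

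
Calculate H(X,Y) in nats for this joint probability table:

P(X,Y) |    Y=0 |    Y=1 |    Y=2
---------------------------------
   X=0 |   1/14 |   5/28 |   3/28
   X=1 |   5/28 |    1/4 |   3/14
1.7198 nats

Joint entropy is H(X,Y) = -Σ_{x,y} p(x,y) log p(x,y).

Summing over all non-zero entries:
H(X,Y) = -[1/14·log_e(1/14) + 5/28·log_e(5/28) + 3/28·log_e(3/28) + 5/28·log_e(5/28) + 1/4·log_e(1/4) + 3/14·log_e(3/14)]
H(X,Y) = 1.7198 nats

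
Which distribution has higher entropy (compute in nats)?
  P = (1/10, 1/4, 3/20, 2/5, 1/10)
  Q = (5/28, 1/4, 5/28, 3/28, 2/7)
Q

Computing entropies in nats:
H(P) = 1.4582
H(Q) = 1.5591

Distribution Q has higher entropy.

Intuition: The distribution closer to uniform (more spread out) has higher entropy.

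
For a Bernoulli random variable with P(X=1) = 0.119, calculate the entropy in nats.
0.3649 nats

The binary entropy function is:
H(p) = -p log(p) - (1-p) log(1-p)

H(0.119) = -0.119 × log_e(0.119) - 0.881 × log_e(0.881)
H(0.119) = 0.3649 nats

Note: Binary entropy is maximized at p=0.5 (H=1 bit) and minimized at p=0 or p=1 (H=0).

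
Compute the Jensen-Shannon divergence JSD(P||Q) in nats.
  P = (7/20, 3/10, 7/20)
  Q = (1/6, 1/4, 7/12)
0.0325 nats

Jensen-Shannon divergence is:
JSD(P||Q) = 0.5 × D_KL(P||M) + 0.5 × D_KL(Q||M)
where M = 0.5 × (P + Q) is the mixture distribution.

M = 0.5 × (7/20, 3/10, 7/20) + 0.5 × (1/6, 1/4, 7/12) = (0.258333, 11/40, 7/15)

D_KL(P||M) = 0.0317 nats
D_KL(Q||M) = 0.0333 nats

JSD(P||Q) = 0.5 × 0.0317 + 0.5 × 0.0333 = 0.0325 nats

Unlike KL divergence, JSD is symmetric and bounded: 0 ≤ JSD ≤ log(2).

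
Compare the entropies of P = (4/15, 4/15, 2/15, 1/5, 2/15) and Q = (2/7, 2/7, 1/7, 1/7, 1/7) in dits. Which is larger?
P

Computing entropies in dits:
H(P) = 0.6793
H(Q) = 0.6731

Distribution P has higher entropy.

Intuition: The distribution closer to uniform (more spread out) has higher entropy.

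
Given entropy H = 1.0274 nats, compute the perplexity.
2.7938

Perplexity is e^H (or exp(H) for natural log).

H = 1.0274 nats
Perplexity = e^1.0274 = 2.7938

Interpretation: The model's uncertainty is equivalent to choosing uniformly among 2.8 options.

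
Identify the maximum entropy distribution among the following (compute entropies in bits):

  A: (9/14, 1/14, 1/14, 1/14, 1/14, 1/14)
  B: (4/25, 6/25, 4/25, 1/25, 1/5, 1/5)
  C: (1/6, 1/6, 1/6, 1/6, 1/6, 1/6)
C

For a discrete distribution over n outcomes, entropy is maximized by the uniform distribution.

Computing entropies:
H(A) = 1.7695 bits
H(B) = 2.4547 bits
H(C) = 2.5850 bits

The uniform distribution (where all probabilities equal 1/6) achieves the maximum entropy of log_2(6) = 2.5850 bits.

Distribution C has the highest entropy.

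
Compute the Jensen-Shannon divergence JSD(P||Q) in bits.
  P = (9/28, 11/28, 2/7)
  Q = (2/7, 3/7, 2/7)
0.0013 bits

Jensen-Shannon divergence is:
JSD(P||Q) = 0.5 × D_KL(P||M) + 0.5 × D_KL(Q||M)
where M = 0.5 × (P + Q) is the mixture distribution.

M = 0.5 × (9/28, 11/28, 2/7) + 0.5 × (2/7, 3/7, 2/7) = (0.303571, 0.410714, 2/7)

D_KL(P||M) = 0.0013 bits
D_KL(Q||M) = 0.0013 bits

JSD(P||Q) = 0.5 × 0.0013 + 0.5 × 0.0013 = 0.0013 bits

Unlike KL divergence, JSD is symmetric and bounded: 0 ≤ JSD ≤ log(2).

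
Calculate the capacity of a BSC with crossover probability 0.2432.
0.1997 bits

For a binary symmetric channel (BSC) with error probability p:
Capacity C = 1 - H(p) bits per symbol

where H(p) = -p log₂(p) - (1-p) log₂(1-p) is the binary entropy function.

H(0.2432) = 0.8003 bits
C = 1 - 0.8003 = 0.1997 bits per symbol

This means we can reliably transmit up to 0.1997 bits of information per channel use.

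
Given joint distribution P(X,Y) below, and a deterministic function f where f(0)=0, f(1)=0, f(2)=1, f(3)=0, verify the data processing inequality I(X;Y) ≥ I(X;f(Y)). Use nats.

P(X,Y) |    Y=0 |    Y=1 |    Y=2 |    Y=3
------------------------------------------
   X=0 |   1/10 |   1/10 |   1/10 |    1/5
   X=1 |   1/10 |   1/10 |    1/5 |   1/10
I(X;Y) = 0.0340, I(X;f(Y)) = 0.0242, inequality holds: 0.0340 ≥ 0.0242

Data Processing Inequality: For any Markov chain X → Y → Z, we have I(X;Y) ≥ I(X;Z).

Here Z = f(Y) is a deterministic function of Y, forming X → Y → Z.

Original I(X;Y) = 0.0340 nats

After applying f:
P(X,Z) where Z=f(Y):
- P(X,Z=0) = P(X,Y=0) + P(X,Y=1) + P(X,Y=3)
- P(X,Z=1) = P(X,Y=2)

I(X;Z) = I(X;f(Y)) = 0.0242 nats

Verification: 0.0340 ≥ 0.0242 ✓

Information cannot be created by processing; the function f can only lose information about X.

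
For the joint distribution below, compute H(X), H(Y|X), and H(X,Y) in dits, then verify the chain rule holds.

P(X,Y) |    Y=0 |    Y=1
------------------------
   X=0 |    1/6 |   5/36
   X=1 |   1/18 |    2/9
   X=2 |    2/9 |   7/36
H(X,Y) = 0.7471, H(X) = 0.4703, H(Y|X) = 0.2768 (all in dits)

Chain rule: H(X,Y) = H(X) + H(Y|X)

Left side — joint entropy directly:
H(X,Y) = -Σ p(x,y) log p(x,y) = 0.7471 dits

Right side — compute H(Y|X) from the conditional distributions:
P(X) = (11/36, 5/18, 5/12), so H(X) = 0.4703 dits
H(Y|X) = Σ_x P(X=x) · H(Y|X=x):
  P(Y|X=0) = (6/11, 5/11), H(Y|X=0) = 0.2992, weight P(X=0) = 11/36
  P(Y|X=1) = (1/5, 4/5), H(Y|X=1) = 0.2173, weight P(X=1) = 5/18
  P(Y|X=2) = (8/15, 7/15), H(Y|X=2) = 0.3001, weight P(X=2) = 5/12
H(Y|X) = 0.2768 dits

H(X) + H(Y|X) = 0.4703 + 0.2768 = 0.7471 dits

Both sides equal 0.7471 dits. ✓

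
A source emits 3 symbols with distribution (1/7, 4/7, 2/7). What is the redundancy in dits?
0.0621 dits

Redundancy measures how far a source is from maximum entropy:
R = H_max - H(X)

Maximum entropy for 3 symbols: H_max = log_10(3) = 0.4771 dits
Actual entropy: H(X) = 0.4151 dits
Redundancy: R = 0.4771 - 0.4151 = 0.0621 dits

This redundancy represents potential for compression: the source could be compressed by 0.0621 dits per symbol.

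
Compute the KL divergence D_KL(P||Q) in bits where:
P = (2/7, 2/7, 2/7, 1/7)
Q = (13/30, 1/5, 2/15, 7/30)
0.1884 bits

KL divergence: D_KL(P||Q) = Σ p(x) log(p(x)/q(x))

Computing term by term:
  x=0: 2/7 × log_2[(2/7)/(13/30)] = 2/7 × -0.6009 = -0.1717
  x=1: 2/7 × log_2[(2/7)/(1/5)] = 2/7 × 0.5146 = 0.1470
  x=2: 2/7 × log_2[(2/7)/(2/15)] = 2/7 × 1.0995 = 0.3142
  x=3: 1/7 × log_2[(1/7)/(7/30)] = 1/7 × -0.7078 = -0.1011

D_KL(P||Q) = 0.1884 bits

Note: KL divergence is always non-negative and equals 0 iff P = Q.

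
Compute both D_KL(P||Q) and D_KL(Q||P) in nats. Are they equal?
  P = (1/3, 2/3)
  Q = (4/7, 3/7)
D_KL(P||Q) = 0.1149, D_KL(Q||P) = 0.1186

KL divergence is not symmetric: D_KL(P||Q) ≠ D_KL(Q||P) in general.

D_KL(P||Q) = 0.1149 nats
D_KL(Q||P) = 0.1186 nats

No, they are not equal!

This asymmetry is why KL divergence is not a true distance metric.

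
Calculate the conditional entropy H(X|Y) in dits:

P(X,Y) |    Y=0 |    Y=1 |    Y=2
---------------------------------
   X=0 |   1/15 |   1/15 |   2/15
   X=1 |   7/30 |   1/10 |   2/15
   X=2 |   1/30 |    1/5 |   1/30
0.4002 dits

Using the chain rule: H(X|Y) = H(X,Y) - H(Y)

First, compute H(X,Y) = 0.8759 dits

Marginal P(Y) = (1/3, 11/30, 3/10)
H(Y) = 0.4757 dits

H(X|Y) = H(X,Y) - H(Y) = 0.8759 - 0.4757 = 0.4002 dits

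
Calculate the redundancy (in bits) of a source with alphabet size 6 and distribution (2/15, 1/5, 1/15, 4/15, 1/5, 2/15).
0.1121 bits

Redundancy measures how far a source is from maximum entropy:
R = H_max - H(X)

Maximum entropy for 6 symbols: H_max = log_2(6) = 2.5850 bits
Actual entropy: H(X) = 2.4729 bits
Redundancy: R = 2.5850 - 2.4729 = 0.1121 bits

This redundancy represents potential for compression: the source could be compressed by 0.1121 bits per symbol.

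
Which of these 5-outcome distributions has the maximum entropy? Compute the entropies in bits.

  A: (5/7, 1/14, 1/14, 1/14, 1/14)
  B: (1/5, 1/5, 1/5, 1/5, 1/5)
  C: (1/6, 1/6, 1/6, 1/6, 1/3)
B

For a discrete distribution over n outcomes, entropy is maximized by the uniform distribution.

Computing entropies:
H(A) = 1.4345 bits
H(B) = 2.3219 bits
H(C) = 2.2516 bits

The uniform distribution (where all probabilities equal 1/5) achieves the maximum entropy of log_2(5) = 2.3219 bits.

Distribution B has the highest entropy.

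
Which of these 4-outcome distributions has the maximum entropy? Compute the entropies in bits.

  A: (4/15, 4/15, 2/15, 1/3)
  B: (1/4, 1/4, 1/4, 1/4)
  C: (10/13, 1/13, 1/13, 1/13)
B

For a discrete distribution over n outcomes, entropy is maximized by the uniform distribution.

Computing entropies:
H(A) = 1.9329 bits
H(B) = 2.0000 bits
H(C) = 1.1451 bits

The uniform distribution (where all probabilities equal 1/4) achieves the maximum entropy of log_2(4) = 2.0000 bits.

Distribution B has the highest entropy.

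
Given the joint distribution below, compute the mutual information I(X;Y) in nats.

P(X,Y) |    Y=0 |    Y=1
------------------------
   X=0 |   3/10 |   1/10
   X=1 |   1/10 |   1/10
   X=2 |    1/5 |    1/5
0.0322 nats

Mutual information: I(X;Y) = H(X) + H(Y) - H(X,Y)

Marginals:
P(X) = (2/5, 1/5, 2/5), H(X) = 1.0549 nats
P(Y) = (3/5, 2/5), H(Y) = 0.6730 nats

Joint entropy: H(X,Y) = 1.6957 nats

I(X;Y) = 1.0549 + 0.6730 - 1.6957 = 0.0322 nats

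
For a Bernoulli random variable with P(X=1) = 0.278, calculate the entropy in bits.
0.8527 bits

The binary entropy function is:
H(p) = -p log(p) - (1-p) log(1-p)

H(0.278) = -0.278 × log_2(0.278) - 0.722 × log_2(0.722)
H(0.278) = 0.8527 bits

Note: Binary entropy is maximized at p=0.5 (H=1 bit) and minimized at p=0 or p=1 (H=0).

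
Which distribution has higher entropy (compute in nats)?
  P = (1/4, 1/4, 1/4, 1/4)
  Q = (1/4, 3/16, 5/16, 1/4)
P

Computing entropies in nats:
H(P) = 1.3863
H(Q) = 1.3705

Distribution P has higher entropy.

Intuition: The distribution closer to uniform (more spread out) has higher entropy.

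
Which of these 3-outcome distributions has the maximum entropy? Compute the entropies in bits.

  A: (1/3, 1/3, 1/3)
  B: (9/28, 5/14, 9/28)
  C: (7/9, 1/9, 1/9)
A

For a discrete distribution over n outcomes, entropy is maximized by the uniform distribution.

Computing entropies:
H(A) = 1.5850 bits
H(B) = 1.5831 bits
H(C) = 0.9864 bits

The uniform distribution (where all probabilities equal 1/3) achieves the maximum entropy of log_2(3) = 1.5850 bits.

Distribution A has the highest entropy.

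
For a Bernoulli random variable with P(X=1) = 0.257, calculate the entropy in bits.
0.8222 bits

The binary entropy function is:
H(p) = -p log(p) - (1-p) log(1-p)

H(0.257) = -0.257 × log_2(0.257) - 0.743 × log_2(0.743)
H(0.257) = 0.8222 bits

Note: Binary entropy is maximized at p=0.5 (H=1 bit) and minimized at p=0 or p=1 (H=0).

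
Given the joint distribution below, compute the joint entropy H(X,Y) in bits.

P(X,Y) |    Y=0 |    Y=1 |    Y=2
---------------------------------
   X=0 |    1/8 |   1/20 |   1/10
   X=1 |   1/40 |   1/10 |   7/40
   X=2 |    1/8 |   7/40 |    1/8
3.0186 bits

Joint entropy is H(X,Y) = -Σ_{x,y} p(x,y) log p(x,y).

Summing over all non-zero entries:
H(X,Y) = -[1/8·log_2(1/8) + 1/20·log_2(1/20) + 1/10·log_2(1/10) + 1/40·log_2(1/40) + 1/10·log_2(1/10) + 7/40·log_2(7/40) + 1/8·log_2(1/8) + 7/40·log_2(7/40) + 1/8·log_2(1/8)]
H(X,Y) = 3.0186 bits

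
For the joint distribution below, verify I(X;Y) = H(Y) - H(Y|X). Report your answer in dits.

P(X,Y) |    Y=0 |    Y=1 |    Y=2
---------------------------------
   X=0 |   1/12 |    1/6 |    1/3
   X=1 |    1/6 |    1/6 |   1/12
I(X;Y) = 0.0350 dits

Mutual information has multiple equivalent forms:
- I(X;Y) = H(X) - H(X|Y)
- I(X;Y) = H(Y) - H(Y|X)
- I(X;Y) = H(X) + H(Y) - H(X,Y)

Computing all quantities:
H(X) = 0.2950, H(Y) = 0.4680, H(X,Y) = 0.7280
H(X|Y) = 0.2600, H(Y|X) = 0.4330

Verification:
H(X) - H(X|Y) = 0.2950 - 0.2600 = 0.0350
H(Y) - H(Y|X) = 0.4680 - 0.4330 = 0.0350
H(X) + H(Y) - H(X,Y) = 0.2950 + 0.4680 - 0.7280 = 0.0350

All forms give I(X;Y) = 0.0350 dits. ✓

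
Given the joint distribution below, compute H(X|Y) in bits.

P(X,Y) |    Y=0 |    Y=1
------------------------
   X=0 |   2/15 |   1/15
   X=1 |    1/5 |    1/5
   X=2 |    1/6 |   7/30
1.4975 bits

Using the chain rule: H(X|Y) = H(X,Y) - H(Y)

First, compute H(X,Y) = 2.4975 bits

Marginal P(Y) = (1/2, 1/2)
H(Y) = 1.0000 bits

H(X|Y) = H(X,Y) - H(Y) = 2.4975 - 1.0000 = 1.4975 bits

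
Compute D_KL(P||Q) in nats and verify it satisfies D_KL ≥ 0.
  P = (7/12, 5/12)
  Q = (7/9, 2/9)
0.0941 nats

KL divergence satisfies the Gibbs inequality: D_KL(P||Q) ≥ 0 for all distributions P, Q.

D_KL(P||Q) = Σ p(x) log(p(x)/q(x))
Term by term:
  x=0: 7/12 × log_e[(7/12)/(7/9)] = -0.1678
  x=1: 5/12 × log_e[(5/12)/(2/9)] = 0.2619
D_KL(P||Q) = 0.0941 nats

D_KL(P||Q) = 0.0941 ≥ 0 ✓

This non-negativity is a fundamental property: relative entropy cannot be negative because it measures how different Q is from P.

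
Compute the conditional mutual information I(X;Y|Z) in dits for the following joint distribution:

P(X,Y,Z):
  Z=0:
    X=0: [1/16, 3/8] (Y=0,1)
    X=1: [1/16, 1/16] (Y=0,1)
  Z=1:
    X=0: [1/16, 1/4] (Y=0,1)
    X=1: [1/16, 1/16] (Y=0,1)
0.0220 dits

Conditional mutual information: I(X;Y|Z) = H(X|Z) + H(Y|Z) - H(X,Y|Z)

H(Z) = 0.2976
H(X,Z) = 0.5407 → H(X|Z) = 0.2431
H(Y,Z) = 0.5407 → H(Y|Z) = 0.2431
H(X,Y,Z) = 0.7618 → H(X,Y|Z) = 0.4642

I(X;Y|Z) = 0.2431 + 0.2431 - 0.4642 = 0.0220 dits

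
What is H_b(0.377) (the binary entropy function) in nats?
0.6626 nats

The binary entropy function is:
H(p) = -p log(p) - (1-p) log(1-p)

H(0.377) = -0.377 × log_e(0.377) - 0.623 × log_e(0.623)
H(0.377) = 0.6626 nats

Note: Binary entropy is maximized at p=0.5 (H=1 bit) and minimized at p=0 or p=1 (H=0).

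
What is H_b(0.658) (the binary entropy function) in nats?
0.6424 nats

The binary entropy function is:
H(p) = -p log(p) - (1-p) log(1-p)

H(0.658) = -0.658 × log_e(0.658) - 0.342 × log_e(0.342)
H(0.658) = 0.6424 nats

Note: Binary entropy is maximized at p=0.5 (H=1 bit) and minimized at p=0 or p=1 (H=0).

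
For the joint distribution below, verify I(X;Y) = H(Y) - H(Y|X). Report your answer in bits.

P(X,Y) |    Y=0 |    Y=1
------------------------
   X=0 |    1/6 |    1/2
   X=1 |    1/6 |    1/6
I(X;Y) = 0.0441 bits

Mutual information has multiple equivalent forms:
- I(X;Y) = H(X) - H(X|Y)
- I(X;Y) = H(Y) - H(Y|X)
- I(X;Y) = H(X) + H(Y) - H(X,Y)

Computing all quantities:
H(X) = 0.9183, H(Y) = 0.9183, H(X,Y) = 1.7925
H(X|Y) = 0.8742, H(Y|X) = 0.8742

Verification:
H(X) - H(X|Y) = 0.9183 - 0.8742 = 0.0441
H(Y) - H(Y|X) = 0.9183 - 0.8742 = 0.0441
H(X) + H(Y) - H(X,Y) = 0.9183 + 0.9183 - 1.7925 = 0.0441

All forms give I(X;Y) = 0.0441 bits. ✓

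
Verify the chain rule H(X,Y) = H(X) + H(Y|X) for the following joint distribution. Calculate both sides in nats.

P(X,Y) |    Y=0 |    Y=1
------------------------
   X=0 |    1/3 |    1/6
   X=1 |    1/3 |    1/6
H(X,Y) = 1.3297, H(X) = 0.6931, H(Y|X) = 0.6365 (all in nats)

Chain rule: H(X,Y) = H(X) + H(Y|X)

Left side — joint entropy directly:
H(X,Y) = -Σ p(x,y) log p(x,y) = 1.3297 nats

Right side — compute H(Y|X) from the conditional distributions:
P(X) = (1/2, 1/2), so H(X) = 0.6931 nats
H(Y|X) = Σ_x P(X=x) · H(Y|X=x):
  P(Y|X=0) = (2/3, 1/3), H(Y|X=0) = 0.6365, weight P(X=0) = 1/2
  P(Y|X=1) = (2/3, 1/3), H(Y|X=1) = 0.6365, weight P(X=1) = 1/2
H(Y|X) = 0.6365 nats

H(X) + H(Y|X) = 0.6931 + 0.6365 = 1.3297 nats

Both sides equal 1.3297 nats. ✓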